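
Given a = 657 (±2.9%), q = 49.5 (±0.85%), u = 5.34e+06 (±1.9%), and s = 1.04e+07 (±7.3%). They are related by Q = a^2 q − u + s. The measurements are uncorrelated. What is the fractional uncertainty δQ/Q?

0.0556

Let p = a^2·q = 2.14e+07. δp/p = √((2·δa/a)² + (1·δq/q)²) = √(0.00336 + 7.23e-05) = 0.0586, so δp = 1.25e+06.
Q = p − u + s: δQ = √(δp² + δu² + δs²) = √(1.57e+12 + 1.03e+10 + 5.76e+11) = 1.47e+06
Q = 2.64e+07, so δQ/Q = 1.47e+06/2.64e+07 = 0.0556.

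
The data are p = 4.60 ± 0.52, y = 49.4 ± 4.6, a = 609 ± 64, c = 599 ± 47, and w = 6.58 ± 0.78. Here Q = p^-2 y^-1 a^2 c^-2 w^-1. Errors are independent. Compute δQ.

5.68e-05

Since Q is a product/quotient, work with relative uncertainties:
  (-2·δp/p)² = (-2×0.113)² = 0.0511;  (-1·δy/y)² = (-1×0.0931)² = 0.00867;  (2·δa/a)² = (2×0.105)² = 0.0442;  (-2·δc/c)² = (-2×0.0785)² = 0.0246;  (-1·δw/w)² = (-1×0.119)² = 0.0141
δQ/Q = √(0.143) = 0.378
Q = 0.000150, so δQ = 0.378 × 0.000150 = 5.68e-05.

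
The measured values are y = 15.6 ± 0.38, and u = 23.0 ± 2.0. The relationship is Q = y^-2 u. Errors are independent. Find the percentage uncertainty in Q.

9.97%

Relative error in a monomial: (δQ/Q)² = Σ (nᵢ · δxᵢ/xᵢ)².
  (-2·δy/y)² = (-2×0.0244)² = 0.00237;  (1·δu/u)² = (1×0.0870)² = 0.00756
δQ/Q = √(0.00993) = 0.0997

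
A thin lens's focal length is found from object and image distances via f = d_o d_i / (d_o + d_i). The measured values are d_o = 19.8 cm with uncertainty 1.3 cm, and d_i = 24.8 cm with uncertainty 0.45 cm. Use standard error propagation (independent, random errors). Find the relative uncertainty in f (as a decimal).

∂f/∂d_o = (d_i/(d_o+d_i))² = 0.309;  ∂f/∂d_i = (d_o/(d_o+d_i))² = 0.197
δf = √((∂f/∂d_o · δd_o)² + (∂f/∂d_i · δd_i)²) = √(0.162 + 0.00787) = 0.412 cm
f = 11.0 cm, so δf/f = 0.412/11.0 = 0.0374.

0.0374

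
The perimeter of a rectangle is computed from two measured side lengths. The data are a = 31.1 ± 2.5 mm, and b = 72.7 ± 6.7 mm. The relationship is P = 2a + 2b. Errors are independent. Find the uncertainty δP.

14.3 mm

Each term contributes (cᵢ δxᵢ)² to (δP)²:
  (2·δa)² = 25.0;  (2·δb)² = 180
δP = √(205) = 14.3 mm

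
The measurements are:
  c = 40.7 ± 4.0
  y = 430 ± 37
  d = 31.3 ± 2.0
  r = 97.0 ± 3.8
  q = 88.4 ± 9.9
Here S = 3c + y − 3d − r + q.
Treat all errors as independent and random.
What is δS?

For a sum/difference, combine absolute errors in quadrature:
  (3·δc)² = 144;  (δy)² = 1370;  (3·δd)² = 36.0;  (δr)² = 14.4;  (δq)² = 98.0
δS = √(1660) = 40.8

40.8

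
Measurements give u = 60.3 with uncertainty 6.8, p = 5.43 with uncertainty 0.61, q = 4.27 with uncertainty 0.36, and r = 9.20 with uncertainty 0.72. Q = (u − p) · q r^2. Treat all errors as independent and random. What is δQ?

Let w = u − p = 54.9. δw = √(δu² + δp²) = √(46.2 + 0.372) = 6.83, so δw/w = 0.124.
Q is then a monomial in w, q, r:
δQ/Q = √((δw/w)² + (1·δq/q)² + (2·δr/r)²) = √(0.0155 + 0.00711 + 0.0245) = 0.217
Q = 19800, so δQ = 0.217 × 19800 = 4300.

4300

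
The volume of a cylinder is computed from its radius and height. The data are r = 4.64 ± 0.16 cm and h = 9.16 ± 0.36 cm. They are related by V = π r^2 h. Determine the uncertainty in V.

49.2 cm^3

Products/powers → add relative errors in quadrature, weighted by exponent:
  (2·δr/r)² = (2×0.0345)² = 0.00476;  (1·δh/h)² = (1×0.0393)² = 0.00154
δV/V = √(0.00630) = 0.0794
V = 620 cm^3, so δV = 0.0794 × 620 = 49.2 cm^3.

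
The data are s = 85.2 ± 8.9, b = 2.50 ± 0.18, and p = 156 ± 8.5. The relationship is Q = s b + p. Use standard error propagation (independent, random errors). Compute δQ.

Let w = s·b = 213. δw/w = √((1·δs/s)² + (1·δb/b)²) = √(0.0109 + 0.00518) = 0.127, so δw = 27.0.
Q = w + p: δQ = √(δw² + δp²) = √(730 + 72.2) = 28.3

28.3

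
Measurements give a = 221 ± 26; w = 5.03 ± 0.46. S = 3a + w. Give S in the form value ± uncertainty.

For a sum/difference, combine absolute errors in quadrature:
  (3·δa)² = 6080;  (δw)² = 0.212
δS = √(6080) = 78.0
S = 668.

668 ± 78.0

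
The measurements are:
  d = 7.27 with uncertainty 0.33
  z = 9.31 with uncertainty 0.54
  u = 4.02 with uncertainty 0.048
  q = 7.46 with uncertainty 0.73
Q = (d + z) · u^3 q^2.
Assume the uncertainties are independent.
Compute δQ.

12100

Let w = d + z = 16.6. δw = √(δd² + δz²) = √(0.109 + 0.292) = 0.633, so δw/w = 0.0382.
Q is then a monomial in w, u, q:
δQ/Q = √((δw/w)² + (3·δu/u)² + (2·δq/q)²) = √(0.00146 + 0.00128 + 0.0383) = 0.203
Q = 59900, so δQ = 0.203 × 59900 = 12100.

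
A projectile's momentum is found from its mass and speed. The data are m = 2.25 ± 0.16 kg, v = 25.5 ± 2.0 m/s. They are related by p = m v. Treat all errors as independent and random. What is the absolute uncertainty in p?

6.07 kg·m/s

Products/powers → add relative errors in quadrature, weighted by exponent:
  (1·δm/m)² = (1×0.0711)² = 0.00506;  (1·δv/v)² = (1×0.0784)² = 0.00615
δp/p = √(0.0112) = 0.106
p = 57.4 kg·m/s, so δp = 0.106 × 57.4 = 6.07 kg·m/s.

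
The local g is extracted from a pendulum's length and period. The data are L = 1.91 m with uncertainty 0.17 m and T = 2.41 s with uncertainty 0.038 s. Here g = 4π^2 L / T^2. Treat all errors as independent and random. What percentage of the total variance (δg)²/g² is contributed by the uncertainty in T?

11.2%

(δg/g)² = (1·δL/L)² + (-2·δT/T)²
  L term: (1×0.0890)² = 0.00792
  T term: (-2×0.0158)² = 0.000994
Total = 0.00892. Share from T = 0.000994/0.00892 = 0.112.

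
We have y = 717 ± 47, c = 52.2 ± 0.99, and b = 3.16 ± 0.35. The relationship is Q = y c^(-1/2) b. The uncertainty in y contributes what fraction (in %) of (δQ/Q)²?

25.8%

(δQ/Q)² = (1·δy/y)² + (−½·δc/c)² + (1·δb/b)²
  y term: (1×0.0656)² = 0.00430
  c term: (-0.5×0.0190)² = 8.99e-05
  b term: (1×0.111)² = 0.0123
Total = 0.0167. Share from y = 0.00430/0.0167 = 0.258.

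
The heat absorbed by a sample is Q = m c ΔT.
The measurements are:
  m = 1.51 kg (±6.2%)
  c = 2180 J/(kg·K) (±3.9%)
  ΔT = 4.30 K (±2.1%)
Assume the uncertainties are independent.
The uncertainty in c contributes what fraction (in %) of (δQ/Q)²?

(δQ/Q)² = (1·δm/m)² + (1·δc/c)² + (1·δΔT/ΔT)²
  m term: (1×0.0620)² = 0.00384
  c term: (1×0.0390)² = 0.00152
  ΔT term: (1×0.0210)² = 0.000441
Total = 0.00581. Share from c = 0.00152/0.00581 = 0.262.

26.2%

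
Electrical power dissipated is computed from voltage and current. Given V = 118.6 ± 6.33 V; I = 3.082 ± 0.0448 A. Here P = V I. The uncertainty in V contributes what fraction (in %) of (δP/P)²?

(δP/P)² = (1·δV/V)² + (1·δI/I)²
  V term: (1×0.0534)² = 0.00285
  I term: (1×0.0145)² = 0.000211
Total = 0.00306. Share from V = 0.00285/0.00306 = 0.931.

93.1%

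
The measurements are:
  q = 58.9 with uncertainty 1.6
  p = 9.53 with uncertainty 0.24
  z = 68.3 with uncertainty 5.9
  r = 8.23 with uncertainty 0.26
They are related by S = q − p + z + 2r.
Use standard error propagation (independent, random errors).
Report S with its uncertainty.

134 ± 6.14

S is a linear combination, so absolute uncertainties add in quadrature:
  (δq)² = 2.56;  (δp)² = 0.0576;  (δz)² = 34.8;  (2·δr)² = 0.270
δS = √(37.7) = 6.14
S = 134.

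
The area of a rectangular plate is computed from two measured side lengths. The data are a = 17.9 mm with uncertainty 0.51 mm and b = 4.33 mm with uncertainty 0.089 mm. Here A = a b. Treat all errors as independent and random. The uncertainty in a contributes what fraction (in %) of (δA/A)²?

65.8%

(δA/A)² = (1·δa/a)² + (1·δb/b)²
  a term: (1×0.0285)² = 0.000812
  b term: (1×0.0206)² = 0.000422
Total = 0.00123. Share from a = 0.000812/0.00123 = 0.658.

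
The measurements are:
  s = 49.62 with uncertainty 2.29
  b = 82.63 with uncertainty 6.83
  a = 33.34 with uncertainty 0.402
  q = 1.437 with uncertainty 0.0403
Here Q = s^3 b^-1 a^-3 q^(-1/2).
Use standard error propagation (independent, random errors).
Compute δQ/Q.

0.166

Products/powers → add relative errors in quadrature, weighted by exponent:
  (3·δs/s)² = (3×0.0462)² = 0.0192;  (-1·δb/b)² = (-1×0.0827)² = 0.00683;  (-3·δa/a)² = (-3×0.0121)² = 0.00131;  (−½·δq/q)² = (-0.5×0.0280)² = 0.000197
δQ/Q = √(0.0275) = 0.166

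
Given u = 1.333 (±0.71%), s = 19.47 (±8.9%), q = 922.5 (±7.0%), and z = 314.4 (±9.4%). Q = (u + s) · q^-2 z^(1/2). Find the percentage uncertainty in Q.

17.0%

Let w = u + s = 20.80. δw = √(δu² + δs²) = √(8.96e-05 + 3.00) = 1.73, so δw/w = 0.0833.
Q is then a monomial in w, q, z:
δQ/Q = √((δw/w)² + (-2·δq/q)² + (½·δz/z)²) = √(0.00694 + 0.0196 + 0.00221) = 0.170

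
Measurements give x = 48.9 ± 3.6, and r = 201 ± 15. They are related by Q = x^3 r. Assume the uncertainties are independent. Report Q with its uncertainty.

Since Q is a product/quotient, work with relative uncertainties:
  (3·δx/x)² = (3×0.0736)² = 0.0488;  (1·δr/r)² = (1×0.0746)² = 0.00557
δQ/Q = √(0.0543) = 0.233
Q = 2.35e+07, so δQ = 0.233 × 2.35e+07 = 5.48e+06.

(2.35 ± 0.548) × 10^7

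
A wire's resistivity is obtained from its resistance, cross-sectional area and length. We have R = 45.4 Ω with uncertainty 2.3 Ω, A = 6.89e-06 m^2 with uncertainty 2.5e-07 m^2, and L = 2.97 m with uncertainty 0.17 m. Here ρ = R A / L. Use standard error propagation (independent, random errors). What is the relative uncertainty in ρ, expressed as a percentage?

For a monomial ρ ∝ R, A, L^-1, fractional errors add in quadrature:
  (1·δR/R)² = (1×0.0507)² = 0.00257;  (1·δA/A)² = (1×0.0363)² = 0.00132;  (-1·δL/L)² = (-1×0.0572)² = 0.00328
δρ/ρ = √(0.00716) = 0.0846

8.46%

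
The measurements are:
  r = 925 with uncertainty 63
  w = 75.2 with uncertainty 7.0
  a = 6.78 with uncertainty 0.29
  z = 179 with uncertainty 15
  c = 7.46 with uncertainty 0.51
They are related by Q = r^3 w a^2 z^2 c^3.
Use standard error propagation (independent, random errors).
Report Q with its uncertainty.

(3.64 ± 1.30) × 10^19

For a monomial Q ∝ r^3, w, a^2, z^2, c^3, fractional errors add in quadrature:
  (3·δr/r)² = (3×0.0681)² = 0.0417;  (1·δw/w)² = (1×0.0931)² = 0.00866;  (2·δa/a)² = (2×0.0428)² = 0.00732;  (2·δz/z)² = (2×0.0838)² = 0.0281;  (3·δc/c)² = (3×0.0684)² = 0.0421
δQ/Q = √(0.128) = 0.358
Q = 3.64e+19, so δQ = 0.358 × 3.64e+19 = 1.3e+19.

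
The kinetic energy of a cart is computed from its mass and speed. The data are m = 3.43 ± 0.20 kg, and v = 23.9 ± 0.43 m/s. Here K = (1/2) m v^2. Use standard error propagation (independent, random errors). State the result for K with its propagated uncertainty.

Products/powers → add relative errors in quadrature, weighted by exponent:
  (1·δm/m)² = (1×0.0583)² = 0.00340;  (2·δv/v)² = (2×0.0180)² = 0.00129
δK/K = √(0.00469) = 0.0685
K = 980 J, so δK = 0.0685 × 980 = 67.1 J.

980 ± 67.1 J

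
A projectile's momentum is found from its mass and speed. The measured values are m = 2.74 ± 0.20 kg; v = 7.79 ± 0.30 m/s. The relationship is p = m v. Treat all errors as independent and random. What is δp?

Since p is a product/quotient, work with relative uncertainties:
  (1·δm/m)² = (1×0.0730)² = 0.00533;  (1·δv/v)² = (1×0.0385)² = 0.00148
δp/p = √(0.00681) = 0.0825
p = 21.3 kg·m/s, so δp = 0.0825 × 21.3 = 1.76 kg·m/s.

1.76 kg·m/s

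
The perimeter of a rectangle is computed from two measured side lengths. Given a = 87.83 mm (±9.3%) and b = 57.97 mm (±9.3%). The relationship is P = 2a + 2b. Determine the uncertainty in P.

19.6 mm

Sums and differences: (δP)² = Σ (cᵢ δxᵢ)².
  (2·δa)² = 267;  (2·δb)² = 116
δP = √(383) = 19.6 mm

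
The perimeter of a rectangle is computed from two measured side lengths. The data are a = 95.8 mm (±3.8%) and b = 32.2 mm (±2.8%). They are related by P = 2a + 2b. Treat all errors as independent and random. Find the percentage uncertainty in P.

Absolute uncertainties add in quadrature for a linear combination:
  (2·δa)² = 53.0;  (2·δb)² = 3.25
δP = √(56.3) = 7.50 mm
P = 256 mm, so δP/P = 7.50/256 = 0.0293.

2.93%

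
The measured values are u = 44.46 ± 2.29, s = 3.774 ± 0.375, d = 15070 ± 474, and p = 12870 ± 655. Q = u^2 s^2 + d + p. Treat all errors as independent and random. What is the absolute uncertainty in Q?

Let w = u^2·s^2 = 28150. δw/w = √((2·δu/u)² + (2·δs/s)²) = √(0.0106 + 0.0395) = 0.224, so δw = 6300.
Q = w + d + p: δQ = √(δw² + δd² + δp²) = √(3.97e+07 + 2.25e+05 + 4.29e+05) = 6350

6350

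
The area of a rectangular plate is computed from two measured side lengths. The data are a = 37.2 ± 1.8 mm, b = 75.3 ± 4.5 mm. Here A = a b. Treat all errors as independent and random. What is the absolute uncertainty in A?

215 mm^2

Each factor contributes (exponent × relative error)² to (δA/A)²:
  (1·δa/a)² = (1×0.0484)² = 0.00234;  (1·δb/b)² = (1×0.0598)² = 0.00357
δA/A = √(0.00591) = 0.0769
A = 2800 mm^2, so δA = 0.0769 × 2800 = 215 mm^2.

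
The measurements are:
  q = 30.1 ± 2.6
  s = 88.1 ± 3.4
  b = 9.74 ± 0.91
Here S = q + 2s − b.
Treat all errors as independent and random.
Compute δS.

7.34

S is a linear combination, so absolute uncertainties add in quadrature:
  (δq)² = 6.76;  (2·δs)² = 46.2;  (δb)² = 0.828
δS = √(53.8) = 7.34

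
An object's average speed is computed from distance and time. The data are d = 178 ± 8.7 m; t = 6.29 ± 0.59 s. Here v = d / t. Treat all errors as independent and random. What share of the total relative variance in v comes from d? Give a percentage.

21.4%

(δv/v)² = (1·δd/d)² + (-1·δt/t)²
  d term: (1×0.0489)² = 0.00239
  t term: (-1×0.0938)² = 0.00880
Total = 0.0112. Share from d = 0.00239/0.0112 = 0.214.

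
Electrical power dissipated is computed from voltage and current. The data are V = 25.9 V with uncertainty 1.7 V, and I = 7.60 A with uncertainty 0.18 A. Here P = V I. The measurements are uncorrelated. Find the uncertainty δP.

13.7 W

P is a product of powers, so relative uncertainties combine in quadrature:
  (1·δV/V)² = (1×0.0656)² = 0.00431;  (1·δI/I)² = (1×0.0237)² = 0.000561
δP/P = √(0.00487) = 0.0698
P = 197 W, so δP = 0.0698 × 197 = 13.7 W.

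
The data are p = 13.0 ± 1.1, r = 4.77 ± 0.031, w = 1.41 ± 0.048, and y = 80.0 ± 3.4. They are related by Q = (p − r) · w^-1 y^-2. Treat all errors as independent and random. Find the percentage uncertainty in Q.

16.2%

Let u = p − r = 8.23. δu = √(δp² + δr²) = √(1.21 + 0.000961) = 1.10, so δu/u = 0.134.
Q is then a monomial in u, w, y:
δQ/Q = √((δu/u)² + (-1·δw/w)² + (-2·δy/y)²) = √(0.0179 + 0.00116 + 0.00722) = 0.162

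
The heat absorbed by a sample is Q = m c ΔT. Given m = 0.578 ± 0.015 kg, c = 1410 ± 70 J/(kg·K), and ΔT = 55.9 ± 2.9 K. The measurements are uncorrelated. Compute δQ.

3480 J

Since Q is a product/quotient, work with relative uncertainties:
  (1·δm/m)² = (1×0.0260)² = 0.000673;  (1·δc/c)² = (1×0.0496)² = 0.00246;  (1·δΔT/ΔT)² = (1×0.0519)² = 0.00269
δQ/Q = √(0.00583) = 0.0764
Q = 45600 J, so δQ = 0.0764 × 45600 = 3480 J.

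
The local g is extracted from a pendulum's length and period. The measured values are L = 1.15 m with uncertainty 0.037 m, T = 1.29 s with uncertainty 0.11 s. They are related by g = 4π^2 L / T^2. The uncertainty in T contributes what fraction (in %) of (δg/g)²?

96.6%

(δg/g)² = (1·δL/L)² + (-2·δT/T)²
  L term: (1×0.0322)² = 0.00104
  T term: (-2×0.0853)² = 0.0291
Total = 0.0301. Share from T = 0.0291/0.0301 = 0.966.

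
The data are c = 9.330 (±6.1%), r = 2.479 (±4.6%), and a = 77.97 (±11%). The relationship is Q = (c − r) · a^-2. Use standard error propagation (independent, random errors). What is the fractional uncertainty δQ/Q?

Let u = c − r = 6.851. δu = √(δc² + δr²) = √(0.324 + 0.0130) = 0.580, so δu/u = 0.0847.
Q is then a monomial in u, a:
δQ/Q = √((δu/u)² + (-2·δa/a)²) = √(0.00718 + 0.0484) = 0.236

0.236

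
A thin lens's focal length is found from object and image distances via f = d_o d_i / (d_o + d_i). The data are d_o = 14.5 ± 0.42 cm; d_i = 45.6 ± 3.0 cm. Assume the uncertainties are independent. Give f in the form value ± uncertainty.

11.0 ± 0.298 cm

∂f/∂d_o = (d_i/(d_o+d_i))² = 0.576;  ∂f/∂d_i = (d_o/(d_o+d_i))² = 0.0582
δf = √((∂f/∂d_o · δd_o)² + (∂f/∂d_i · δd_i)²) = √(0.0585 + 0.0305) = 0.298 cm
f = 11.0 cm.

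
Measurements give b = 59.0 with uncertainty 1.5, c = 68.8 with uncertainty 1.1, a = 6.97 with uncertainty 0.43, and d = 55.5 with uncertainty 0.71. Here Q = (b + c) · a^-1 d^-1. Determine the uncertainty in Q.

0.0214

Let u = b + c = 128. δu = √(δb² + δc²) = √(2.25 + 1.21) = 1.86, so δu/u = 0.0146.
Q is then a monomial in u, a, d:
δQ/Q = √((δu/u)² + (-1·δa/a)² + (-1·δd/d)²) = √(0.000212 + 0.00381 + 0.000164) = 0.0647
Q = 0.330, so δQ = 0.0647 × 0.330 = 0.0214.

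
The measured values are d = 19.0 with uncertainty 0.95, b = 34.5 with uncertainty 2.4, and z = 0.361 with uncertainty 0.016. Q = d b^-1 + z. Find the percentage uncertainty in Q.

5.46%

Let p = d·b^-1 = 0.551. δp/p = √((1·δd/d)² + (-1·δb/b)²) = √(0.00250 + 0.00484) = 0.0857, so δp = 0.0472.
Q = p + z: δQ = √(δp² + δz²) = √(0.00223 + 0.000256) = 0.0498
Q = 0.912, so δQ/Q = 0.0498/0.912 = 0.0546.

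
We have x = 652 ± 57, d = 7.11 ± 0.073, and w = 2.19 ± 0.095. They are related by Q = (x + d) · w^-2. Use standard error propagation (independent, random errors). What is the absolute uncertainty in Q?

Let u = x + d = 659. δu = √(δx² + δd²) = √(3250 + 0.00533) = 57.0, so δu/u = 0.0865.
Q is then a monomial in u, w:
δQ/Q = √((δu/u)² + (-2·δw/w)²) = √(0.00748 + 0.00753) = 0.122
Q = 137, so δQ = 0.122 × 137 = 16.8.

16.8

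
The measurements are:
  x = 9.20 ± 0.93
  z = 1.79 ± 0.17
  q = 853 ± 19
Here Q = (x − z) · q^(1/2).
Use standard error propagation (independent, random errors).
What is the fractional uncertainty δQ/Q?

0.128

Let u = x − z = 7.41. δu = √(δx² + δz²) = √(0.865 + 0.0289) = 0.945, so δu/u = 0.128.
Q is then a monomial in u, q:
δQ/Q = √((δu/u)² + (½·δq/q)²) = √(0.0163 + 0.000124) = 0.128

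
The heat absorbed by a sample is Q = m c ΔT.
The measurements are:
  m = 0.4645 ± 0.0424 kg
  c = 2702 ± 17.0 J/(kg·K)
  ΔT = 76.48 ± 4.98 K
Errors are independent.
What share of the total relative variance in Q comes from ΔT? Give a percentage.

(δQ/Q)² = (1·δm/m)² + (1·δc/c)² + (1·δΔT/ΔT)²
  m term: (1×0.0913)² = 0.00833
  c term: (1×0.00629)² = 3.96e-05
  ΔT term: (1×0.0651)² = 0.00424
Total = 0.0126. Share from ΔT = 0.00424/0.0126 = 0.336.

33.6%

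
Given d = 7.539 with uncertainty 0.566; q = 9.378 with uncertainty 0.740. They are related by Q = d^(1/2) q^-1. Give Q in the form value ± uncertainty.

Each factor contributes (exponent × relative error)² to (δQ/Q)²:
  (½·δd/d)² = (0.5×0.0751)² = 0.00141;  (-1·δq/q)² = (-1×0.0789)² = 0.00623
δQ/Q = √(0.00764) = 0.0874
Q = 0.2928, so δQ = 0.0874 × 0.2928 = 0.0256.

0.2928 ± 0.0256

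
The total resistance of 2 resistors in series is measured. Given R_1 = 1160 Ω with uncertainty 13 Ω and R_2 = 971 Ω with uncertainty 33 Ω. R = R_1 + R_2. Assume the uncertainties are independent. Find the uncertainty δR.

35.5 Ω

Absolute uncertainties add in quadrature for a linear combination:
  (δR_1)² = 169;  (δR_2)² = 1090
δR = √(1260) = 35.5 Ω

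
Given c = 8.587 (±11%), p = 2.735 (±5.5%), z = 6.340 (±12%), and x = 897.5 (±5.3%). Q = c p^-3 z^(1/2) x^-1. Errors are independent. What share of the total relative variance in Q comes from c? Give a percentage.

(δQ/Q)² = (1·δc/c)² + (-3·δp/p)² + (½·δz/z)² + (-1·δx/x)²
  c term: (1×0.110)² = 0.0121
  p term: (-3×0.0550)² = 0.0272
  z term: (0.5×0.120)² = 0.00360
  x term: (-1×0.0530)² = 0.00281
Total = 0.0457. Share from c = 0.0121/0.0457 = 0.265.

26.5%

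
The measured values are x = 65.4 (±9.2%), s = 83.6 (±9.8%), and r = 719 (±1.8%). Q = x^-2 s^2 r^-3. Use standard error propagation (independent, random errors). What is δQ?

For a monomial Q ∝ x^-2, s^2, r^-3, fractional errors add in quadrature:
  (-2·δx/x)² = (-2×0.0920)² = 0.0339;  (2·δs/s)² = (2×0.0980)² = 0.0384;  (-3·δr/r)² = (-3×0.0180)² = 0.00292
δQ/Q = √(0.0752) = 0.274
Q = 4.4e-09, so δQ = 0.274 × 4.4e-09 = 1.21e-09.

1.21e-09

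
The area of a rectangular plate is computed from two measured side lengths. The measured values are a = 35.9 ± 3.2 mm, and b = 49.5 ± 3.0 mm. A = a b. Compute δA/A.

Each factor contributes (exponent × relative error)² to (δA/A)²:
  (1·δa/a)² = (1×0.0891)² = 0.00795;  (1·δb/b)² = (1×0.0606)² = 0.00367
δA/A = √(0.0116) = 0.108

0.108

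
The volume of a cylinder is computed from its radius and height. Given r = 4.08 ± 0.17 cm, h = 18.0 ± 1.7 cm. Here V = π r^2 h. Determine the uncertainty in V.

119 cm^3

Each factor contributes (exponent × relative error)² to (δV/V)²:
  (2·δr/r)² = (2×0.0417)² = 0.00694;  (1·δh/h)² = (1×0.0944)² = 0.00892
δV/V = √(0.0159) = 0.126
V = 941 cm^3, so δV = 0.126 × 941 = 119 cm^3.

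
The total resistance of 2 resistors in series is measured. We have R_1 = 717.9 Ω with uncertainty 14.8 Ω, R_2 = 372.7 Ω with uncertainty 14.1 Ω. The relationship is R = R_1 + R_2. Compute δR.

Absolute uncertainties add in quadrature for a linear combination:
  (δR_1)² = 219;  (δR_2)² = 199
δR = √(418) = 20.4 Ω

20.4 Ω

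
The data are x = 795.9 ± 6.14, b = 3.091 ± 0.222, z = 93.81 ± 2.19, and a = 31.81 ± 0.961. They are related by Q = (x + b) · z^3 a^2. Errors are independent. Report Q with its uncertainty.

(6.674 ± 0.619) × 10^11

Let u = x + b = 799.0. δu = √(δx² + δb²) = √(37.7 + 0.0493) = 6.14, so δu/u = 0.00769.
Q is then a monomial in u, z, a:
δQ/Q = √((δu/u)² + (3·δz/z)² + (2·δa/a)²) = √(5.91e-05 + 0.00490 + 0.00365) = 0.0928
Q = 6.674e+11, so δQ = 0.0928 × 6.674e+11 = 6.19e+10.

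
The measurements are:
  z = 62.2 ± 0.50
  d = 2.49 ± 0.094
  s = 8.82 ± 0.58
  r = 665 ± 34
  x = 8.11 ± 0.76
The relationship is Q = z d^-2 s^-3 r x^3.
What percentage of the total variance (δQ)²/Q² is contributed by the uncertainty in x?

62.6%

(δQ/Q)² = (1·δz/z)² + (-2·δd/d)² + (-3·δs/s)² + (1·δr/r)² + (3·δx/x)²
  z term: (1×0.00804)² = 6.46e-05
  d term: (-2×0.0378)² = 0.00570
  s term: (-3×0.0658)² = 0.0389
  r term: (1×0.0511)² = 0.00261
  x term: (3×0.0937)² = 0.0790
Total = 0.126. Share from x = 0.0790/0.126 = 0.626.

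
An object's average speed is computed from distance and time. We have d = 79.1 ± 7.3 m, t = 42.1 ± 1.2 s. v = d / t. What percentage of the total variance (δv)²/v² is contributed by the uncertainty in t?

8.71%

(δv/v)² = (1·δd/d)² + (-1·δt/t)²
  d term: (1×0.0923)² = 0.00852
  t term: (-1×0.0285)² = 0.000812
Total = 0.00933. Share from t = 0.000812/0.00933 = 0.0871.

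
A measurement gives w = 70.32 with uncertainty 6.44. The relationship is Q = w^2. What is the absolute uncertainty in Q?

Products/powers → add relative errors in quadrature, weighted by exponent:
  (2·δw/w)² = (2×0.0916)² = 0.0335
δQ/Q = √(0.0335) = 0.183
Q = 4945, so δQ = 0.183 × 4945 = 906.

906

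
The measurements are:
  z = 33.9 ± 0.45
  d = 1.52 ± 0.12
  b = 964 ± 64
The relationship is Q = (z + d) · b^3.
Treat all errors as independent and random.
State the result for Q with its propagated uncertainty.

Let u = z + d = 35.4. δu = √(δz² + δd²) = √(0.203 + 0.0144) = 0.466, so δu/u = 0.0131.
Q is then a monomial in u, b:
δQ/Q = √((δu/u)² + (3·δb/b)²) = √(0.000173 + 0.0397) = 0.200
Q = 3.17e+10, so δQ = 0.200 × 3.17e+10 = 6.33e+09.

(3.17 ± 0.633) × 10^10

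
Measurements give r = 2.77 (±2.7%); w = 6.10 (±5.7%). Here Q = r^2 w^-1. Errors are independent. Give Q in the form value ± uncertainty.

Each factor contributes (exponent × relative error)² to (δQ/Q)²:
  (2·δr/r)² = (2×0.0270)² = 0.00292;  (-1·δw/w)² = (-1×0.0570)² = 0.00325
δQ/Q = √(0.00617) = 0.0785
Q = 1.26, so δQ = 0.0785 × 1.26 = 0.0988.

1.26 ± 0.0988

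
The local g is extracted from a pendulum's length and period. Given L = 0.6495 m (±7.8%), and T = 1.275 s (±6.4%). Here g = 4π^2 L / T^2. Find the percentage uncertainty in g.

15.0%

Relative error in a monomial: (δg/g)² = Σ (nᵢ · δxᵢ/xᵢ)².
  (1·δL/L)² = (1×0.0780)² = 0.00608;  (-2·δT/T)² = (-2×0.0640)² = 0.0164
δg/g = √(0.0225) = 0.150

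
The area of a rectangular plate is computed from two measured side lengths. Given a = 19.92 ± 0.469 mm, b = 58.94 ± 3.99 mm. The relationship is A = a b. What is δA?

84.2 mm^2

Each factor contributes (exponent × relative error)² to (δA/A)²:
  (1·δa/a)² = (1×0.0235)² = 0.000554;  (1·δb/b)² = (1×0.0677)² = 0.00458
δA/A = √(0.00514) = 0.0717
A = 1174 mm^2, so δA = 0.0717 × 1174 = 84.2 mm^2.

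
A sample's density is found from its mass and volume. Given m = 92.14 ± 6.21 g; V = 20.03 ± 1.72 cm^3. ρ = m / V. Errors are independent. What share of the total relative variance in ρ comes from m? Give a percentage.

(δρ/ρ)² = (1·δm/m)² + (-1·δV/V)²
  m term: (1×0.0674)² = 0.00454
  V term: (-1×0.0859)² = 0.00737
Total = 0.0119. Share from m = 0.00454/0.0119 = 0.381.

38.1%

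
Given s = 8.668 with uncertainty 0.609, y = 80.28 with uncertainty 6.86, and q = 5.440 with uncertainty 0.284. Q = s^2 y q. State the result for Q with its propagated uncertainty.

Relative error in a monomial: (δQ/Q)² = Σ (nᵢ · δxᵢ/xᵢ)².
  (2·δs/s)² = (2×0.0703)² = 0.0197;  (1·δy/y)² = (1×0.0855)² = 0.00730;  (1·δq/q)² = (1×0.0522)² = 0.00273
δQ/Q = √(0.0298) = 0.173
Q = 32810, so δQ = 0.173 × 32810 = 5660.

32810 ± 5660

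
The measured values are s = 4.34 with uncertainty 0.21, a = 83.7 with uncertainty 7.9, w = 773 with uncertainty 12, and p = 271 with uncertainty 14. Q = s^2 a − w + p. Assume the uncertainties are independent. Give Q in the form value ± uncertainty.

Let h = s^2·a = 1580. δh/h = √((2·δs/s)² + (1·δa/a)²) = √(0.00937 + 0.00891) = 0.135, so δh = 213.
Q = h − w + p: δQ = √(δh² + δw² + δp²) = √(45400 + 144 + 196) = 214
Q = 1070.

1070 ± 214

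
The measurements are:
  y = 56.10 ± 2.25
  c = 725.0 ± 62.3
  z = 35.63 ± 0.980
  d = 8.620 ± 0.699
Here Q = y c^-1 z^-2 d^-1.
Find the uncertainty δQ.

Products/powers → add relative errors in quadrature, weighted by exponent:
  (1·δy/y)² = (1×0.0401)² = 0.00161;  (-1·δc/c)² = (-1×0.0859)² = 0.00738;  (-2·δz/z)² = (-2×0.0275)² = 0.00303;  (-1·δd/d)² = (-1×0.0811)² = 0.00658
δQ/Q = √(0.0186) = 0.136
Q = 7.071e-06, so δQ = 0.136 × 7.071e-06 = 9.64e-07.

9.64e-07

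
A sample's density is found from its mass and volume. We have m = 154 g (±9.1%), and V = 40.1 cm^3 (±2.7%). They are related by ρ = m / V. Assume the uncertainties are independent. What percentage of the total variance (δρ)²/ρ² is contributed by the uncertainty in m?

91.9%

(δρ/ρ)² = (1·δm/m)² + (-1·δV/V)²
  m term: (1×0.0910)² = 0.00828
  V term: (-1×0.0270)² = 0.000729
Total = 0.00901. Share from m = 0.00828/0.00901 = 0.919.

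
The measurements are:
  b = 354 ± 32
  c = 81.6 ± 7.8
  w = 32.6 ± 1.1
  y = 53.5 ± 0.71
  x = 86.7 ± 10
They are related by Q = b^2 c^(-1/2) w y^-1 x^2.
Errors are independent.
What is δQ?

Each factor contributes (exponent × relative error)² to (δQ/Q)²:
  (2·δb/b)² = (2×0.0904)² = 0.0327;  (−½·δc/c)² = (-0.5×0.0956)² = 0.00228;  (1·δw/w)² = (1×0.0337)² = 0.00114;  (-1·δy/y)² = (-1×0.0133)² = 0.000176;  (2·δx/x)² = (2×0.115)² = 0.0532
δQ/Q = √(0.0895) = 0.299
Q = 6.35e+07, so δQ = 0.299 × 6.35e+07 = 1.9e+07.

1.9e+07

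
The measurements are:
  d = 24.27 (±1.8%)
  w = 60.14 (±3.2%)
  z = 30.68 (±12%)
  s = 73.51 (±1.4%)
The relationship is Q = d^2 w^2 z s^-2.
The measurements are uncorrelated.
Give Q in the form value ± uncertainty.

For a monomial Q ∝ d^2, w^2, z, s^-2, fractional errors add in quadrature:
  (2·δd/d)² = (2×0.0180)² = 0.00130;  (2·δw/w)² = (2×0.0320)² = 0.00410;  (1·δz/z)² = (1×0.120)² = 0.0144;  (-2·δs/s)² = (-2×0.0140)² = 0.000784
δQ/Q = √(0.0206) = 0.143
Q = 12100, so δQ = 0.143 × 12100 = 1740.

12100 ± 1740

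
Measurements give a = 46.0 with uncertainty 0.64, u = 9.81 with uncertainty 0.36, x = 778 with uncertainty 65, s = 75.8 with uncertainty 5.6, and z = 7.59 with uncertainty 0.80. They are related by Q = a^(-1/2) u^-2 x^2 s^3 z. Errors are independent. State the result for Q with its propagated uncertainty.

Q is a product of powers, so relative uncertainties combine in quadrature:
  (−½·δa/a)² = (-0.5×0.0139)² = 4.84e-05;  (-2·δu/u)² = (-2×0.0367)² = 0.00539;  (2·δx/x)² = (2×0.0835)² = 0.0279;  (3·δs/s)² = (3×0.0739)² = 0.0491;  (1·δz/z)² = (1×0.105)² = 0.0111
δQ/Q = √(0.0936) = 0.306
Q = 3.07e+09, so δQ = 0.306 × 3.07e+09 = 9.38e+08.

(3.07 ± 0.938) × 10^9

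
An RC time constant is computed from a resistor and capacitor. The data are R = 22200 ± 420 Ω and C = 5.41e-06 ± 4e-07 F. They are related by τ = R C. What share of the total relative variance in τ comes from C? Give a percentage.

(δτ/τ)² = (1·δR/R)² + (1·δC/C)²
  R term: (1×0.0189)² = 0.000358
  C term: (1×0.0739)² = 0.00547
Total = 0.00582. Share from C = 0.00547/0.00582 = 0.939.

93.9%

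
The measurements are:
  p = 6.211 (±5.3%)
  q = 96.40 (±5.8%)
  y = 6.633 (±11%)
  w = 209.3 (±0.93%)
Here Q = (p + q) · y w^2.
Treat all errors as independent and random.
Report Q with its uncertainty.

(2.982 ± 0.370) × 10^7

Let u = p + q = 102.6. δu = √(δp² + δq²) = √(0.108 + 31.3) = 5.60, so δu/u = 0.0546.
Q is then a monomial in u, y, w:
δQ/Q = √((δu/u)² + (1·δy/y)² + (2·δw/w)²) = √(0.00298 + 0.0121 + 0.000346) = 0.124
Q = 2.982e+07, so δQ = 0.124 × 2.982e+07 = 3.7e+06.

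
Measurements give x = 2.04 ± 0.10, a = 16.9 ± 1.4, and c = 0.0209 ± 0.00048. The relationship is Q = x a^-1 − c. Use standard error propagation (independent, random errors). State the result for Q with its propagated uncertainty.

Let p = x·a^-1 = 0.121. δp/p = √((1·δx/x)² + (-1·δa/a)²) = √(0.00240 + 0.00686) = 0.0963, so δp = 0.0116.
Q = p − c: δQ = √(δp² + δc²) = √(0.000135 + 2.3e-07) = 0.0116
Q = 0.0998.

0.0998 ± 0.0116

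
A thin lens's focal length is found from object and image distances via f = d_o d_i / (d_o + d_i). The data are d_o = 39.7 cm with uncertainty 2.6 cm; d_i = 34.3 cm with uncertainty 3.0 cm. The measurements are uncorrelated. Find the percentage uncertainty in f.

5.59%

∂f/∂d_o = (d_i/(d_o+d_i))² = 0.215;  ∂f/∂d_i = (d_o/(d_o+d_i))² = 0.288
δf = √((∂f/∂d_o · δd_o)² + (∂f/∂d_i · δd_i)²) = √(0.312 + 0.746) = 1.03 cm
f = 18.4 cm, so δf/f = 1.03/18.4 = 0.0559.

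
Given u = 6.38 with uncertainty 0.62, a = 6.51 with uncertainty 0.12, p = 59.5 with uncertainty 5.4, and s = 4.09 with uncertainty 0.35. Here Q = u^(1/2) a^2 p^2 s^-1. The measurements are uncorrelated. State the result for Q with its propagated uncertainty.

Q is a product of powers, so relative uncertainties combine in quadrature:
  (½·δu/u)² = (0.5×0.0972)² = 0.00236;  (2·δa/a)² = (2×0.0184)² = 0.00136;  (2·δp/p)² = (2×0.0908)² = 0.0329;  (-1·δs/s)² = (-1×0.0856)² = 0.00732
δQ/Q = √(0.0440) = 0.210
Q = 92700, so δQ = 0.210 × 92700 = 19400.

92700 ± 19400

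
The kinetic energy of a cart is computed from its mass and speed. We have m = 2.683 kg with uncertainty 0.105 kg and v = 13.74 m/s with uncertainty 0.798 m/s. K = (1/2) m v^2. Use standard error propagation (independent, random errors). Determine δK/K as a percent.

12.3%

Each factor contributes (exponent × relative error)² to (δK/K)²:
  (1·δm/m)² = (1×0.0391)² = 0.00153;  (2·δv/v)² = (2×0.0581)² = 0.0135
δK/K = √(0.0150) = 0.123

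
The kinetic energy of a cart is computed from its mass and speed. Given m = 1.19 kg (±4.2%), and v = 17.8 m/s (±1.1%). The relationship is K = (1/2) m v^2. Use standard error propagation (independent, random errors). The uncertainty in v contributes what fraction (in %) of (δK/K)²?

(δK/K)² = (1·δm/m)² + (2·δv/v)²
  m term: (1×0.0420)² = 0.00176
  v term: (2×0.0110)² = 0.000484
Total = 0.00225. Share from v = 0.000484/0.00225 = 0.215.

21.5%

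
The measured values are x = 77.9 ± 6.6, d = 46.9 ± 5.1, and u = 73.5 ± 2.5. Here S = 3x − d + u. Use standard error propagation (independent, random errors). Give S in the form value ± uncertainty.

260 ± 20.6

Each term contributes (cᵢ δxᵢ)² to (δS)²:
  (3·δx)² = 392;  (δd)² = 26.0;  (δu)² = 6.25
δS = √(424) = 20.6
S = 260.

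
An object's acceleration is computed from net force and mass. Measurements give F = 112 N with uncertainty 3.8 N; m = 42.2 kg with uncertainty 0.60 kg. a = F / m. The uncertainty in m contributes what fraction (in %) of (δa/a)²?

(δa/a)² = (1·δF/F)² + (-1·δm/m)²
  F term: (1×0.0339)² = 0.00115
  m term: (-1×0.0142)² = 0.000202
Total = 0.00135. Share from m = 0.000202/0.00135 = 0.149.

14.9%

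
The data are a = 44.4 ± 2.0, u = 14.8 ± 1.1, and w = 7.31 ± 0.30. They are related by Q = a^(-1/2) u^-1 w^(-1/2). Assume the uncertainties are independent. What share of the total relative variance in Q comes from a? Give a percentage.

(δQ/Q)² = (−½·δa/a)² + (-1·δu/u)² + (−½·δw/w)²
  a term: (-0.5×0.0450)² = 0.000507
  u term: (-1×0.0743)² = 0.00552
  w term: (-0.5×0.0410)² = 0.000421
Total = 0.00645. Share from a = 0.000507/0.00645 = 0.0786.

7.86%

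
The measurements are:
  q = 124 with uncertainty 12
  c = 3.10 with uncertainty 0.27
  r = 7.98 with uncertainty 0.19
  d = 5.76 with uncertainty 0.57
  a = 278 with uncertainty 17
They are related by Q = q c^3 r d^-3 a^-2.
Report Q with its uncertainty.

0.00200 ± 0.000850

Relative error in a monomial: (δQ/Q)² = Σ (nᵢ · δxᵢ/xᵢ)².
  (1·δq/q)² = (1×0.0968)² = 0.00937;  (3·δc/c)² = (3×0.0871)² = 0.0683;  (1·δr/r)² = (1×0.0238)² = 0.000567;  (-3·δd/d)² = (-3×0.0990)² = 0.0881;  (-2·δa/a)² = (-2×0.0612)² = 0.0150
δQ/Q = √(0.181) = 0.426
Q = 0.00200, so δQ = 0.426 × 0.00200 = 0.000850.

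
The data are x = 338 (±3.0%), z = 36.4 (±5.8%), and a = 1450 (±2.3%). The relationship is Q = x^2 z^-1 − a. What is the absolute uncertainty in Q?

Let p = x^2·z^-1 = 3140. δp/p = √((2·δx/x)² + (-1·δz/z)²) = √(0.00360 + 0.00336) = 0.0835, so δp = 262.
Q = p − a: δQ = √(δp² + δa²) = √(68600 + 1110) = 264

264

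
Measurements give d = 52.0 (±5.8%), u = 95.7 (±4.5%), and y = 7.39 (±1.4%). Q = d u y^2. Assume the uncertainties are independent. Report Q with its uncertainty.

For a monomial Q ∝ d, u, y^2, fractional errors add in quadrature:
  (1·δd/d)² = (1×0.0580)² = 0.00336;  (1·δu/u)² = (1×0.0450)² = 0.00202;  (2·δy/y)² = (2×0.0140)² = 0.000784
δQ/Q = √(0.00617) = 0.0786
Q = 2.72e+05, so δQ = 0.0786 × 2.72e+05 = 21400.

(2.72 ± 0.214) × 10^5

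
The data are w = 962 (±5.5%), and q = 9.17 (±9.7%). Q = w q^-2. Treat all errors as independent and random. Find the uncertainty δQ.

Q is a product of powers, so relative uncertainties combine in quadrature:
  (1·δw/w)² = (1×0.0550)² = 0.00303;  (-2·δq/q)² = (-2×0.0970)² = 0.0376
δQ/Q = √(0.0407) = 0.202
Q = 11.4, so δQ = 0.202 × 11.4 = 2.31.

2.31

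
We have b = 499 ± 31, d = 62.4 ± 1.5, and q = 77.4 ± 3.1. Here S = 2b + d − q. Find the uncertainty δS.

62.1

S is a linear combination, so absolute uncertainties add in quadrature:
  (2·δb)² = 3840;  (δd)² = 2.25;  (δq)² = 9.61
δS = √(3860) = 62.1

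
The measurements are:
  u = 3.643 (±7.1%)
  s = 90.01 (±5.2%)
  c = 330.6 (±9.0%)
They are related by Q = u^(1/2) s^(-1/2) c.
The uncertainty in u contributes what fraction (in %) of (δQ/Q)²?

12.6%

(δQ/Q)² = (½·δu/u)² + (−½·δs/s)² + (1·δc/c)²
  u term: (0.5×0.0710)² = 0.00126
  s term: (-0.5×0.0520)² = 0.000676
  c term: (1×0.0900)² = 0.00810
Total = 0.0100. Share from u = 0.00126/0.0100 = 0.126.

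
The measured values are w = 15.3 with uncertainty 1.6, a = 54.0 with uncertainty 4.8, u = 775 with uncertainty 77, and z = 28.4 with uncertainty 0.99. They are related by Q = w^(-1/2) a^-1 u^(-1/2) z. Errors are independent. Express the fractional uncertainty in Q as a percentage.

Relative error in a monomial: (δQ/Q)² = Σ (nᵢ · δxᵢ/xᵢ)².
  (−½·δw/w)² = (-0.5×0.105)² = 0.00273;  (-1·δa/a)² = (-1×0.0889)² = 0.00790;  (−½·δu/u)² = (-0.5×0.0994)² = 0.00247;  (1·δz/z)² = (1×0.0349)² = 0.00122
δQ/Q = √(0.0143) = 0.120

12.0%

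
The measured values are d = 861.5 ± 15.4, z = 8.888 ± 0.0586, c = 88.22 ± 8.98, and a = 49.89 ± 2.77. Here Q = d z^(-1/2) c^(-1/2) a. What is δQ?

119

Q is a product of powers, so relative uncertainties combine in quadrature:
  (1·δd/d)² = (1×0.0179)² = 0.000320;  (−½·δz/z)² = (-0.5×0.00659)² = 1.09e-05;  (−½·δc/c)² = (-0.5×0.102)² = 0.00259;  (1·δa/a)² = (1×0.0555)² = 0.00308
δQ/Q = √(0.00600) = 0.0775
Q = 1535, so δQ = 0.0775 × 1535 = 119.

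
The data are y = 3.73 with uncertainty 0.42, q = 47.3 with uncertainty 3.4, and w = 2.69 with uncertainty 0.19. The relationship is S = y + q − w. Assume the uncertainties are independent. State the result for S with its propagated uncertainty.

Sums and differences: (δS)² = Σ (cᵢ δxᵢ)².
  (δy)² = 0.176;  (δq)² = 11.6;  (δw)² = 0.0361
δS = √(11.8) = 3.43
S = 48.3.

48.3 ± 3.43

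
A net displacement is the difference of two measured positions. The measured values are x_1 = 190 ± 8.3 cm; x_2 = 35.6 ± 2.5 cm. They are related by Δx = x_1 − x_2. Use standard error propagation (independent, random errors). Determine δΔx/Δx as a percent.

5.61%

For a sum/difference, combine absolute errors in quadrature:
  (δx_1)² = 68.9;  (δx_2)² = 6.25
δΔx = √(75.1) = 8.67 cm
Δx = 154 cm, so δΔx/Δx = 8.67/154 = 0.0561.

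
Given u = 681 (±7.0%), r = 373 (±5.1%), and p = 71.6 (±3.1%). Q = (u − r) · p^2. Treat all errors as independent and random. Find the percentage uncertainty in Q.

17.8%

Let w = u − r = 308. δw = √(δu² + δr²) = √(2270 + 362) = 51.3, so δw/w = 0.167.
Q is then a monomial in w, p:
δQ/Q = √((δw/w)² + (2·δp/p)²) = √(0.0278 + 0.00384) = 0.178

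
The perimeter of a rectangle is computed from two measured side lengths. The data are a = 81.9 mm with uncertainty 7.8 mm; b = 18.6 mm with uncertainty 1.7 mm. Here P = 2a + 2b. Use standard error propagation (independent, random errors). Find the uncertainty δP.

Sums and differences: (δP)² = Σ (cᵢ δxᵢ)².
  (2·δa)² = 243;  (2·δb)² = 11.6
δP = √(255) = 16.0 mm

16.0 mm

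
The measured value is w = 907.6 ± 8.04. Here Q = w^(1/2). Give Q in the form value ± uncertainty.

For a monomial Q ∝ w^(1/2), fractional errors add in quadrature:
  (½·δw/w)² = (0.5×0.00886)² = 1.96e-05
δQ/Q = √(1.96e-05) = 0.00443
Q = 30.13, so δQ = 0.00443 × 30.13 = 0.133.

30.13 ± 0.133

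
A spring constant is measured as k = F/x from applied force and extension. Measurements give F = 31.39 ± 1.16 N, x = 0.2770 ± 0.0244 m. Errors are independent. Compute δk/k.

0.0955

Each factor contributes (exponent × relative error)² to (δk/k)²:
  (1·δF/F)² = (1×0.0370)² = 0.00137;  (-1·δx/x)² = (-1×0.0881)² = 0.00776
δk/k = √(0.00912) = 0.0955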